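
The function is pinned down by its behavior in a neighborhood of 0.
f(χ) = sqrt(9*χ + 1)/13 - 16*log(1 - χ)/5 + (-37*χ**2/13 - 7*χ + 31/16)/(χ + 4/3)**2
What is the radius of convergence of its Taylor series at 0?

The radius of convergence is 1/9.

Denominator factor (χ + 4/3)^2: pole of order 2 at -4/3, modulus 4/3.
Branch term (1/13)*sqrt(1 - χ/(-1/9)): its argument vanishes at χ = -1/9, a square-root branch point, modulus 1/9.
Branch term (-16/5)*log(1 - χ/(1)): its argument vanishes at χ = 1, a logarithmic branch point, modulus 1.
The radius of convergence is the smallest modulus among the singular points: 1/9.


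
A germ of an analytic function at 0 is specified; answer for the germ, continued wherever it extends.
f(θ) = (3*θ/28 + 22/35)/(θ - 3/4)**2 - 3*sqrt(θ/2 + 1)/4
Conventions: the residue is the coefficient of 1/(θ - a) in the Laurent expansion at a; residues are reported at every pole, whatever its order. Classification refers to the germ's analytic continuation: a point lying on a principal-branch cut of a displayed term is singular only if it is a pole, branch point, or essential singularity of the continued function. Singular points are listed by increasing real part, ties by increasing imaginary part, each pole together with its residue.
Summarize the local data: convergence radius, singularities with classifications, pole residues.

Radius of convergence at 0: 3/4.
At -2: an algebraic (square-root) branch point.
At 3/4: a pole of order 2; residue 3/28.

Denominator factor (θ - 3/4)^2: pole of order 2 at 3/4, modulus 3/4.
Branch term (-3/4)*sqrt(1 - θ/(-2)): its argument vanishes at θ = -2, a square-root branch point, modulus 2.
The radius of convergence is the smallest modulus among the singular points: 3/4.
The branch term is analytic at 3/4 and contributes nothing to the residue; only the rational part matters.
At the order-2 pole 3/4 set g(θ) = (θ - (3/4))^2*(rational part) = 3*θ/28 + 22/35.
Order-2 pole: residue = g'(a); g'(3/4) = 3/28, so the residue is 3/28.
List the singular points by increasing real part (a conjugate pair: the negative imaginary part first).


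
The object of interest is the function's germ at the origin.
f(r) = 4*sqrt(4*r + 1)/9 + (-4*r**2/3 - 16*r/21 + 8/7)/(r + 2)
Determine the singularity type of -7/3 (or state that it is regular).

The point is a regular point.

Denominator factors: r + 2 = -1/3 at r = -7/3 — none vanishes.
Branch term sqrt(1 - r/(-1/4)): argument at -7/3 is -25/3, nonzero, so -7/3 is not its branch point (a point on a principal cut is still regular for the continued germ).
So the germ continues analytically to -7/3.


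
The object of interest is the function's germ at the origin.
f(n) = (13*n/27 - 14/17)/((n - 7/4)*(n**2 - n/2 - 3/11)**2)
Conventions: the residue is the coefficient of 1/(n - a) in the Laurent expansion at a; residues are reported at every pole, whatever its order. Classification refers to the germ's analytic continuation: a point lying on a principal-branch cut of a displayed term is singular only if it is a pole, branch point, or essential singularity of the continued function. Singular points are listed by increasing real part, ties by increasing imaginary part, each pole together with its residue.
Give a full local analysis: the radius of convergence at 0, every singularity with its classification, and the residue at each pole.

Radius of convergence at 0: -1/4 + (1/44)*sqrt(649).
At 1/4 - (1/44)*sqrt(649): a pole of order 2; residue -135520/52128171 + (4328343184/181458163251)*sqrt(649).
At 1/4 + (1/44)*sqrt(649): a pole of order 2; residue -135520/52128171 - (4328343184/181458163251)*sqrt(649).
At 7/4: a pole of order 1; residue 271040/52128171.

Denominator factor (n - 7/4): pole of order 1 at 7/4, modulus 7/4.
Denominator factor (n**2 - n/2 - 3/11)^2: discriminant 59/44, real irrational roots 1/4 + (1/44)*sqrt(649) and 1/4 - (1/44)*sqrt(649); poles of order 2, moduli 1/4 + (1/44)*sqrt(649) and -1/4 + (1/44)*sqrt(649).
The radius of convergence is the smallest modulus among the singular points: -1/4 + (1/44)*sqrt(649).
The factor n**2 - n/2 - 3/11 splits as (n - a)(n - a') with a = 1/4 - (1/44)*sqrt(649), a' = 1/4 + (1/44)*sqrt(649). At the order-2 pole a set g(n) = (n - a)^2*f(n) = [(13*n/27 - 14/17)/(n - 7/4)] / (n - a')^2.
Order-2 pole: residue = g'(a); g'(1/4 - (1/44)*sqrt(649)) = -135520/52128171 + (4328343184/181458163251)*sqrt(649), so the residue is -135520/52128171 + (4328343184/181458163251)*sqrt(649).
The factor n**2 - n/2 - 3/11 splits as (n - a)(n - a') with a = 1/4 + (1/44)*sqrt(649), a' = 1/4 - (1/44)*sqrt(649). At the order-2 pole a set g(n) = (n - a)^2*f(n) = [(13*n/27 - 14/17)/(n - 7/4)] / (n - a')^2.
Order-2 pole: residue = g'(a); g'(1/4 + (1/44)*sqrt(649)) = -135520/52128171 - (4328343184/181458163251)*sqrt(649), so the residue is -135520/52128171 - (4328343184/181458163251)*sqrt(649).
At the order-1 pole 7/4 set g(n) = (n - (7/4))*f(n) = (13*n/27 - 14/17)/(n**2 - n/2 - 3/11)**2.
Simple pole: residue = g(a) at a = 7/4, which is 271040/52128171.
List the singular points by increasing real part (a conjugate pair: the negative imaginary part first).


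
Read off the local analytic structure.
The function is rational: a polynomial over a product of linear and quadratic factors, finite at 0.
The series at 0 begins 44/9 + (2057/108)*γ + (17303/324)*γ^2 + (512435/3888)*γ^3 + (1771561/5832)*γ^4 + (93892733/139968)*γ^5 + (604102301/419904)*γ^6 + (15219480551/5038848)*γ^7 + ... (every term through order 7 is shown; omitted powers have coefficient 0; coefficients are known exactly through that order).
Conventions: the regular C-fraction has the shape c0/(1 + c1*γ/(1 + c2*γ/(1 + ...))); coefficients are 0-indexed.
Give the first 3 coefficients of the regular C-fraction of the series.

Taylor coefficients (read off): a_0 = 44/9, a_1 = 2057/108, a_2 = 17303/324.
c0 = a_0 = 44/9. Peel one level at a time: if S = 1 + c*γ/S' with S'(0) = 1, then c is the γ-coefficient of S and S' = c*γ/(S - 1).
S_1 = c0/f = 1 + (-187/48)*γ + (1089/256)*γ^2 + ...; c1 = -187/48.
S_2 = c1*γ/(S_1 - 1) = 1 + (297/272)*γ + ...; c2 = 297/272.

The regular C-fraction coefficients are [44/9, -187/48, 297/272].


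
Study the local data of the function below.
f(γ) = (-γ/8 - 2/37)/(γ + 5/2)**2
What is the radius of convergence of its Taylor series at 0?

The radius of convergence is 5/2.

Denominator factor (γ + 5/2)^2: pole of order 2 at -5/2, modulus 5/2.
The radius of convergence is the smallest modulus among the singular points: 5/2.


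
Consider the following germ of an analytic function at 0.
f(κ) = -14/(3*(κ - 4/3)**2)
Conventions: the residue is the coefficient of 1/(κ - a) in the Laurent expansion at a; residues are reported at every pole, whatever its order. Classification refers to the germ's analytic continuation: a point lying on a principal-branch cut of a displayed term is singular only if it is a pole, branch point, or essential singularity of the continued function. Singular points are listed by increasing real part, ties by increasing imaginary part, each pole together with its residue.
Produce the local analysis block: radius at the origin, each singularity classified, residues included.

Radius of convergence at 0: 4/3.
At 4/3: a pole of order 2; residue 0.

Denominator factor (κ - 4/3)^2: pole of order 2 at 4/3, modulus 4/3.
The radius of convergence is the smallest modulus among the singular points: 4/3.
At the order-2 pole 4/3 set g(κ) = (κ - (4/3))^2*f(κ) = -14/3.
Order-2 pole: residue = g'(a); g'(4/3) = 0, so the residue is 0.


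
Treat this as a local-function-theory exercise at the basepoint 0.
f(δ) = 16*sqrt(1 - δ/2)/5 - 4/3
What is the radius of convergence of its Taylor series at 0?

Branch term (16/5)*sqrt(1 - δ/(2)): its argument vanishes at δ = 2, a square-root branch point, modulus 2.
The radius of convergence is the smallest modulus among the singular points: 2.

The radius of convergence is 2.


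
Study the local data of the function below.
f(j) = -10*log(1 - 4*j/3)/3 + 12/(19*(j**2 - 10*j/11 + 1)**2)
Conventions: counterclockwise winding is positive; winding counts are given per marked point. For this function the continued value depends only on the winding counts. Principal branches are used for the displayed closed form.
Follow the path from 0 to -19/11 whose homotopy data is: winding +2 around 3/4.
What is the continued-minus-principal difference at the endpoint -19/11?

Continued minus principal equals -(40/3)*pi*i.

The rational part is single-valued and drops out of the difference; each branch term changes only by its own monodromy.
(-10/3)*log(1 - j/(3/4)): each positive loop around 3/4 adds 2*pi*i to the log, so winding +2 contributes (-10/3)*(2)*2*pi*i = -(40/3)*pi*i.
Summing the contributions at j = -19/11 gives -(40/3)*pi*i.


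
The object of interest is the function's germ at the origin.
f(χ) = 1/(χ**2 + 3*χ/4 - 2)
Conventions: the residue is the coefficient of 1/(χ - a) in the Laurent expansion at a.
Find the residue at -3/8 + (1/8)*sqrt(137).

The residue is (4/137)*sqrt(137).

The factor χ**2 + 3*χ/4 - 2 splits as (χ - a)(χ - a') with a = -3/8 + (1/8)*sqrt(137), a' = -3/8 - (1/8)*sqrt(137). At the order-1 pole a set g(χ) = (χ - a)*f(χ) = [1] / (χ - a').
Simple pole: residue = g(a) at a = -3/8 + (1/8)*sqrt(137), which is (4/137)*sqrt(137).


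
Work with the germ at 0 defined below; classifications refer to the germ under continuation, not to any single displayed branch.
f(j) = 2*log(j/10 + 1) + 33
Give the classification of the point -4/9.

There is no denominator, hence no pole anywhere.
Branch term log(1 - j/(-10)): argument at -4/9 is 43/45, nonzero, so -4/9 is not its branch point (a point on a principal cut is still regular for the continued germ).
So the germ continues analytically to -4/9.

The point is a regular point.


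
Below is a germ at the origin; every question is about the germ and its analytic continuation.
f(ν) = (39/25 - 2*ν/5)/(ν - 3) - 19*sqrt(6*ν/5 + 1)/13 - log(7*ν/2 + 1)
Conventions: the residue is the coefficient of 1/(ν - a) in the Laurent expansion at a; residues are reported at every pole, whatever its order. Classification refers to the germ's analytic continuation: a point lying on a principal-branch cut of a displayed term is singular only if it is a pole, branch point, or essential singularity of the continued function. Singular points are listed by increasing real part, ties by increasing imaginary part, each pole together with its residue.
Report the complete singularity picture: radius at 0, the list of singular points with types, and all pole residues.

Denominator factor (ν - 3): pole of order 1 at 3, modulus 3.
Branch term (-19/13)*sqrt(1 - ν/(-5/6)): its argument vanishes at ν = -5/6, a square-root branch point, modulus 5/6.
Branch term (-1)*log(1 - ν/(-2/7)): its argument vanishes at ν = -2/7, a logarithmic branch point, modulus 2/7.
The radius of convergence is the smallest modulus among the singular points: 2/7.
The branch terms are analytic at 3 and contribute nothing to the residue; only the rational part matters.
At the order-1 pole 3 set g(ν) = (ν - (3))*(rational part) = 39/25 - 2*ν/5.
Simple pole: residue = g(a) at a = 3, which is 9/25.
List the singular points by increasing real part (a conjugate pair: the negative imaginary part first).

Radius of convergence at 0: 2/7.
At -5/6: an algebraic (square-root) branch point.
At -2/7: a logarithmic branch point.
At 3: a pole of order 1; residue 9/25.


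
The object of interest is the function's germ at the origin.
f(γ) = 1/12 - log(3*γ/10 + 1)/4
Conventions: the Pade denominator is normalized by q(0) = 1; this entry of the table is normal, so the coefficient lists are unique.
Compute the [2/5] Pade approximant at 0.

Taylor coefficients needed (expand at 0): a_0 = 1/12, a_1 = -3/40, a_2 = 9/800, a_3 = -9/4000, a_4 = 81/160000, a_5 = -243/2000000, a_6 = 243/8000000, a_7 = -2187/280000000.
Write the denominator as Q(γ) = 1 + q1*γ + q2*γ^2 + q3*γ^3 + q4*γ^4 + q5*γ^5. Requiring Q*f - P = O(γ^8) with deg P <= 2 kills the coefficients of γ^3..γ^7 in Q*f:
  γ^3: a_3 + q1*a_2 + q2*a_1 + q3*a_0 = 0, i.e. -9/4000 + (9/800)*q1 + (-3/40)*q2 + (1/12)*q3 = 0.
  γ^4: a_4 + q1*a_3 + q2*a_2 + q3*a_1 + q4*a_0 = 0, i.e. 81/160000 + (-9/4000)*q1 + (9/800)*q2 + (-3/40)*q3 + (1/12)*q4 = 0.
  γ^5: a_5 + q1*a_4 + q2*a_3 + q3*a_2 + q4*a_1 + q5*a_0 = 0, i.e. -243/2000000 + (81/160000)*q1 + (-9/4000)*q2 + (9/800)*q3 + (-3/40)*q4 + (1/12)*q5 = 0.
  γ^6: a_6 + q1*a_5 + q2*a_4 + q3*a_3 + q4*a_2 + q5*a_1 = 0, i.e. 243/8000000 + (-243/2000000)*q1 + (81/160000)*q2 + (-9/4000)*q3 + (9/800)*q4 + (-3/40)*q5 = 0.
  γ^7: a_7 + q1*a_6 + q2*a_5 + q3*a_4 + q4*a_3 + q5*a_2 = 0, i.e. -2187/280000000 + (243/8000000)*q1 + (-243/2000000)*q2 + (81/160000)*q3 + (-9/4000)*q4 + (9/800)*q5 = 0.
Solving this linear system: q1 = 21057/56420, q2 = 28569/1128400, q3 = -27/45136, q4 = 10287/225680000, q5 = -11097/2821000000.
The numerator is Q*f truncated at degree 2: P0 = a_0 = 1/12; P1 = a_1 + q1*a_0 = -9907/225680; P2 = a_2 + q1*a_1 + q2*a_0 = -66041/4513600.

The Pade approximant has numerator coefficients [1/12, -9907/225680, -66041/4513600]; denominator coefficients [1, 21057/56420, 28569/1128400, -27/45136, 10287/225680000, -11097/2821000000].


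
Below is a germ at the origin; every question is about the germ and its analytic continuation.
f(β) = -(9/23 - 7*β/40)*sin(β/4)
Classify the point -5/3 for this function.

The point is a regular point.

There is no denominator, hence no pole anywhere.
The factor -sin(β/4) is entire.
So the germ continues analytically to -5/3.


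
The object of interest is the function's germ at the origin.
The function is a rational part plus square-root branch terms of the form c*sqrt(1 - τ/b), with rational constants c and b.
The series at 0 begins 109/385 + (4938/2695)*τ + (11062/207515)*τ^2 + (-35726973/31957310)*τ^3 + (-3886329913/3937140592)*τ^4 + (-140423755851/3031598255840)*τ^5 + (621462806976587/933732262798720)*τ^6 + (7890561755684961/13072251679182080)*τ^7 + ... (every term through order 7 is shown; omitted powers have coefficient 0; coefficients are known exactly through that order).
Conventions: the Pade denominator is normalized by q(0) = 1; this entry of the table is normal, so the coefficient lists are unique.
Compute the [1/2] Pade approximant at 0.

The Pade approximant has numerator coefficients [109/385, 116131209903/64617999292]; denominator coefficients [1, -727995927/5874363572, 257528467/419597398].

Taylor coefficients needed (read off): a_0 = 109/385, a_1 = 4938/2695, a_2 = 11062/207515, a_3 = -35726973/31957310.
Write the denominator as Q(τ) = 1 + q1*τ + q2*τ^2. Requiring Q*f - P = O(τ^4) with deg P <= 1 kills the coefficients of τ^2..τ^3 in Q*f:
  τ^2: a_2 + q1*a_1 + q2*a_0 = 0, i.e. 11062/207515 + (4938/2695)*q1 + (109/385)*q2 = 0.
  τ^3: a_3 + q1*a_2 + q2*a_1 = 0, i.e. -35726973/31957310 + (11062/207515)*q1 + (4938/2695)*q2 = 0.
Solving this linear system: q1 = -727995927/5874363572, q2 = 257528467/419597398.
The numerator is Q*f truncated at degree 1: P0 = a_0 = 109/385; P1 = a_1 + q1*a_0 = 116131209903/64617999292.


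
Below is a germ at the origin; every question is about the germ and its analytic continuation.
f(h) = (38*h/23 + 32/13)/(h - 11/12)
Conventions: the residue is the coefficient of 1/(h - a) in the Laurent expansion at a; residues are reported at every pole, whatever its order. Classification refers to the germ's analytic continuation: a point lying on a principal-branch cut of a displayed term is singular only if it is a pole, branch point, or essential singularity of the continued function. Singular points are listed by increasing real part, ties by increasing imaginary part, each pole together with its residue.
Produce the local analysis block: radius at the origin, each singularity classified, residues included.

Radius of convergence at 0: 11/12.
At 11/12: a pole of order 1; residue 7133/1794.

Denominator factor (h - 11/12): pole of order 1 at 11/12, modulus 11/12.
The radius of convergence is the smallest modulus among the singular points: 11/12.
At the order-1 pole 11/12 set g(h) = (h - (11/12))*f(h) = 38*h/23 + 32/13.
Simple pole: residue = g(a) at a = 11/12, which is 7133/1794.


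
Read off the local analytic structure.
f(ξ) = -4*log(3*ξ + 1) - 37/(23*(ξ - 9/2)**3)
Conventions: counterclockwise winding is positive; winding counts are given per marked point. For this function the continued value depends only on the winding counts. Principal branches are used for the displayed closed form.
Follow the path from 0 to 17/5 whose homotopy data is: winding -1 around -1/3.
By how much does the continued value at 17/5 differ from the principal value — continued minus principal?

Continued minus principal equals (8)*pi*i.

The rational part is single-valued and drops out of the difference; each branch term changes only by its own monodromy.
(-4)*log(1 - ξ/(-1/3)): each positive loop around -1/3 adds 2*pi*i to the log, so winding -1 contributes (-4)*(-1)*2*pi*i = (8)*pi*i.
Summing the contributions at ξ = 17/5 gives (8)*pi*i.


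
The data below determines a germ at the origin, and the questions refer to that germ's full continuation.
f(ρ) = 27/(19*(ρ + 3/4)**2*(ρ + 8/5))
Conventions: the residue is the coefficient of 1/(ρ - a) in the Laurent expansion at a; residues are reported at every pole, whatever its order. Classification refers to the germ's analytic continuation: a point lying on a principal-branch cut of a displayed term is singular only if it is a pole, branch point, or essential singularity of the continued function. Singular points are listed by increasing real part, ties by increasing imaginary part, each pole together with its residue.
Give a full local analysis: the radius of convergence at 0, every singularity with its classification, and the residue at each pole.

Radius of convergence at 0: 3/4.
At -8/5: a pole of order 1; residue 10800/5491.
At -3/4: a pole of order 2; residue -10800/5491.

Denominator factor (ρ + 3/4)^2: pole of order 2 at -3/4, modulus 3/4.
Denominator factor (ρ + 8/5): pole of order 1 at -8/5, modulus 8/5.
The radius of convergence is the smallest modulus among the singular points: 3/4.
At the order-1 pole -8/5 set g(ρ) = (ρ - (-8/5))*f(ρ) = 27/(19*(ρ + 3/4)**2).
Simple pole: residue = g(a) at a = -8/5, which is 10800/5491.
At the order-2 pole -3/4 set g(ρ) = (ρ - (-3/4))^2*f(ρ) = 27/(19*(ρ + 8/5)).
Order-2 pole: residue = g'(a); g'(-3/4) = -10800/5491, so the residue is -10800/5491.
List the singular points by increasing real part (a conjugate pair: the negative imaginary part first).


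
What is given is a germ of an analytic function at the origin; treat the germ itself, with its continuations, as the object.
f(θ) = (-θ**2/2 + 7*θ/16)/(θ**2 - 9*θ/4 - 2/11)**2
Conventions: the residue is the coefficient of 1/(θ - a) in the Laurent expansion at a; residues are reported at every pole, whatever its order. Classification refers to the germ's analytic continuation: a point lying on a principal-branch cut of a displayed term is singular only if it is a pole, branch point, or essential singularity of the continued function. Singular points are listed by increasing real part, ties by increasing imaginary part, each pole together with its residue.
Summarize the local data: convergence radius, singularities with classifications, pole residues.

Radius of convergence at 0: -9/8 + (1/88)*sqrt(11209).
At 9/8 - (1/88)*sqrt(11209): a pole of order 2; residue (821/1038361)*sqrt(11209).
At 9/8 + (1/88)*sqrt(11209): a pole of order 2; residue -(821/1038361)*sqrt(11209).

Denominator factor (θ**2 - 9*θ/4 - 2/11)^2: discriminant 1019/176, real irrational roots 9/8 + (1/88)*sqrt(11209) and 9/8 - (1/88)*sqrt(11209); poles of order 2, moduli 9/8 + (1/88)*sqrt(11209) and -9/8 + (1/88)*sqrt(11209).
The radius of convergence is the smallest modulus among the singular points: -9/8 + (1/88)*sqrt(11209).
The factor θ**2 - 9*θ/4 - 2/11 splits as (θ - a)(θ - a') with a = 9/8 - (1/88)*sqrt(11209), a' = 9/8 + (1/88)*sqrt(11209). At the order-2 pole a set g(θ) = (θ - a)^2*f(θ) = [-θ**2/2 + 7*θ/16] / (θ - a')^2.
Order-2 pole: residue = g'(a); g'(9/8 - (1/88)*sqrt(11209)) = (821/1038361)*sqrt(11209), so the residue is (821/1038361)*sqrt(11209).
The factor θ**2 - 9*θ/4 - 2/11 splits as (θ - a)(θ - a') with a = 9/8 + (1/88)*sqrt(11209), a' = 9/8 - (1/88)*sqrt(11209). At the order-2 pole a set g(θ) = (θ - a)^2*f(θ) = [-θ**2/2 + 7*θ/16] / (θ - a')^2.
Order-2 pole: residue = g'(a); g'(9/8 + (1/88)*sqrt(11209)) = -(821/1038361)*sqrt(11209), so the residue is -(821/1038361)*sqrt(11209).
List the singular points by increasing real part (a conjugate pair: the negative imaginary part first).


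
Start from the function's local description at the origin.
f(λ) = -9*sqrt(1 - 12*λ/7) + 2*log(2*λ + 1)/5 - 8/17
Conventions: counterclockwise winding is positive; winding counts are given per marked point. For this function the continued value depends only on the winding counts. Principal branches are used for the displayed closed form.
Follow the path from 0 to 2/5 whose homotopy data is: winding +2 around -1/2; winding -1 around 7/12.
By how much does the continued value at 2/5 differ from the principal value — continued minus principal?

The rational part is single-valued and drops out of the difference; each branch term changes only by its own monodromy.
(2/5)*log(1 - λ/(-1/2)): each positive loop around -1/2 adds 2*pi*i to the log, so winding +2 contributes (2/5)*(2)*2*pi*i = (8/5)*pi*i.
(-9)*sqrt(1 - λ/(7/12)): winding -1 is odd, the square root flips sign, contributing -2*(-9)*sqrt(1 - (2/5)/(7/12)) = -2*(-9)*sqrt(11/35) = (18/35)*sqrt(385).
Summing the contributions at λ = 2/5 gives ((18/35)*sqrt(385)) + ((8/5)*pi)*i.

Continued minus principal equals ((18/35)*sqrt(385)) + ((8/5)*pi)*i.


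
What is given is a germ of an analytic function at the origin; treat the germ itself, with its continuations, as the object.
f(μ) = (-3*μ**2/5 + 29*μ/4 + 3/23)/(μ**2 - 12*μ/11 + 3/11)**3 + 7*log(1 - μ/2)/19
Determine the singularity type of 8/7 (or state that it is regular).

Denominator factors: μ**2 - 12*μ/11 + 3/11 = 179/539 at μ = 8/7 — none vanishes.
Branch term log(1 - μ/(2)): argument at 8/7 is 3/7, nonzero, so 8/7 is not its branch point (a point on a principal cut is still regular for the continued germ).
So the germ continues analytically to 8/7.

The point is a regular point.


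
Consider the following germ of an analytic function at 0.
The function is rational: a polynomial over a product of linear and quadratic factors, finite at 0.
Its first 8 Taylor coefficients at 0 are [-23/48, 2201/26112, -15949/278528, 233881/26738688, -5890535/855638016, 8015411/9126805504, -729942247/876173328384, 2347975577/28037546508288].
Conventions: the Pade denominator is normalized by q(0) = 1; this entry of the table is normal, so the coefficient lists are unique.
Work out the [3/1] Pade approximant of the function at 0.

The Pade approximant has numerator coefficients [-23/48, -18629449/63615632, 433243/47711724, -433243/11927931]; denominator coefficients [1, 5890535/7484192].

Taylor coefficients needed (read off): a_0 = -23/48, a_1 = 2201/26112, a_2 = -15949/278528, a_3 = 233881/26738688, a_4 = -5890535/855638016.
Write the denominator as Q(τ) = 1 + q1*τ. Requiring Q*f - P = O(τ^5) with deg P <= 3 kills the coefficients of τ^4..τ^4 in Q*f:
  τ^4: a_4 + q1*a_3 = 0, i.e. -5890535/855638016 + (233881/26738688)*q1 = 0.
Solving this linear system: q1 = 5890535/7484192.
The numerator is Q*f truncated at degree 3: P0 = a_0 = -23/48; P1 = a_1 + q1*a_0 = -18629449/63615632; P2 = a_2 + q1*a_1 = 433243/47711724; P3 = a_3 + q1*a_2 = -433243/11927931.


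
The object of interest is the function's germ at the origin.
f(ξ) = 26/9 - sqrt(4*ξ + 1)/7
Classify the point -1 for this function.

The point is a regular point.

There is no denominator, hence no pole anywhere.
Branch term sqrt(1 - ξ/(-1/4)): argument at -1 is -3, nonzero, so -1 is not its branch point (a point on a principal cut is still regular for the continued germ).
So the germ continues analytically to -1.


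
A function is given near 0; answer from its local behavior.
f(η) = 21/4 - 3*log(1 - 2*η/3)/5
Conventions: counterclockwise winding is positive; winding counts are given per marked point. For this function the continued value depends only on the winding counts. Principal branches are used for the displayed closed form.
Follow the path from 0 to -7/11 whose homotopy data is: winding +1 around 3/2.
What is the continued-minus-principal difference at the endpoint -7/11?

The rational part is single-valued and drops out of the difference; each branch term changes only by its own monodromy.
(-3/5)*log(1 - η/(3/2)): each positive loop around 3/2 adds 2*pi*i to the log, so winding +1 contributes (-3/5)*(1)*2*pi*i = -(6/5)*pi*i.
Summing the contributions at η = -7/11 gives -(6/5)*pi*i.

Continued minus principal equals -(6/5)*pi*i.


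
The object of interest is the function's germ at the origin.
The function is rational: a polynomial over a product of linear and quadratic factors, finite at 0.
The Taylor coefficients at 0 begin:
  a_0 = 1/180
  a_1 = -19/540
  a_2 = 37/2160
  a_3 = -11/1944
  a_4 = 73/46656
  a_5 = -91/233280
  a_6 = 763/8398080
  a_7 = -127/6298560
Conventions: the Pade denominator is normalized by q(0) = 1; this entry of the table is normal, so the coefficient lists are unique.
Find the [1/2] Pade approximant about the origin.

Taylor coefficients needed (read off): a_0 = 1/180, a_1 = -19/540, a_2 = 37/2160, a_3 = -11/1944.
Write the denominator as Q(z) = 1 + q1*z + q2*z^2. Requiring Q*f - P = O(z^4) with deg P <= 1 kills the coefficients of z^2..z^3 in Q*f:
  z^2: a_2 + q1*a_1 + q2*a_0 = 0, i.e. 37/2160 + (-19/540)*q1 + (1/180)*q2 = 0.
  z^3: a_3 + q1*a_2 + q2*a_1 = 0, i.e. -11/1944 + (37/2160)*q1 + (-19/540)*q2 = 0.
Solving this linear system: q1 = 1999/3999, q2 = 3961/47988.
The numerator is Q*f truncated at degree 1: P0 = a_0 = 1/180; P1 = a_1 + q1*a_0 = -216/6665.

The Pade approximant has numerator coefficients [1/180, -216/6665]; denominator coefficients [1, 1999/3999, 3961/47988].


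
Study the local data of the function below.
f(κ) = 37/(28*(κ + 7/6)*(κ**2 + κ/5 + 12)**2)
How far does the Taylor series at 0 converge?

The radius of convergence is 7/6.

Denominator factor (κ**2 + κ/5 + 12)^2: discriminant -1199/25, complex-conjugate roots (-1/10) + ((1/10)*sqrt(1199))*i and (-1/10) - ((1/10)*sqrt(1199))*i; poles of order 2, moduli (2)*sqrt(3) and (2)*sqrt(3).
Denominator factor (κ + 7/6): pole of order 1 at -7/6, modulus 7/6.
The radius of convergence is the smallest modulus among the singular points: 7/6.


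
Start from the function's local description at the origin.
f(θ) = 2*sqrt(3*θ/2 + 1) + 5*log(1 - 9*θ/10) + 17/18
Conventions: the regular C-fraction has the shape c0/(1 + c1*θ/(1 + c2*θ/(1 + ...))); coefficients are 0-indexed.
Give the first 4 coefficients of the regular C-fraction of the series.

The regular C-fraction coefficients are [53/18, 54/53, -7977/4240, 54219/212720].

Taylor coefficients (expand at 0): a_0 = 53/18, a_1 = -3, a_2 = -207/80, a_3 = -1269/1600.
c0 = a_0 = 53/18. Peel one level at a time: if S = 1 + c*θ/S' with S'(0) = 1, then c is the θ-coefficient of S and S' = c*θ/(S - 1).
S_1 = c0/f = 1 + (54/53)*θ + (215379/112360)*θ^2 + ...; c1 = 54/53.
S_2 = c1*θ/(S_1 - 1) = 1 + (-7977/4240)*θ + (3069/6400)*θ^2 + ...; c2 = -7977/4240.
S_3 = c2*θ/(S_2 - 1) = 1 + (54219/212720)*θ + ...; c3 = 54219/212720.


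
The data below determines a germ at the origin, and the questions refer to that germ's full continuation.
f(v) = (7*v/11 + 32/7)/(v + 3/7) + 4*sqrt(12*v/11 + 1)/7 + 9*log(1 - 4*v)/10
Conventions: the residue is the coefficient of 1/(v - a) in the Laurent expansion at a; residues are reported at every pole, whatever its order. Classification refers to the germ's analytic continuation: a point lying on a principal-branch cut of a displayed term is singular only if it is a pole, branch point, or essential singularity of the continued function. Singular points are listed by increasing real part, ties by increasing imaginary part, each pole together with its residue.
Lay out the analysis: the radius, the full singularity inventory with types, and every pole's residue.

Radius of convergence at 0: 1/4.
At -11/12: an algebraic (square-root) branch point.
At -3/7: a pole of order 1; residue 331/77.
At 1/4: a logarithmic branch point.

Denominator factor (v + 3/7): pole of order 1 at -3/7, modulus 3/7.
Branch term (4/7)*sqrt(1 - v/(-11/12)): its argument vanishes at v = -11/12, a square-root branch point, modulus 11/12.
Branch term (9/10)*log(1 - v/(1/4)): its argument vanishes at v = 1/4, a logarithmic branch point, modulus 1/4.
The radius of convergence is the smallest modulus among the singular points: 1/4.
The branch terms are analytic at -3/7 and contribute nothing to the residue; only the rational part matters.
At the order-1 pole -3/7 set g(v) = (v - (-3/7))*(rational part) = 7*v/11 + 32/7.
Simple pole: residue = g(a) at a = -3/7, which is 331/77.
List the singular points by increasing real part (a conjugate pair: the negative imaginary part first).


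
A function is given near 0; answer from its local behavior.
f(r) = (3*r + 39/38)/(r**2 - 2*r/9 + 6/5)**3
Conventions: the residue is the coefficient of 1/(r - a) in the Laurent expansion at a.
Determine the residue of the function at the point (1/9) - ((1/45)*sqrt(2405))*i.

The factor r**2 - 2*r/9 + 6/5 splits as (r - a)(r - a') with a = (1/9) - ((1/45)*sqrt(2405))*i, a' = (1/9) + ((1/45)*sqrt(2405))*i. At the order-3 pole a set g(r) = (r - a)^3*f(r) = [3*r + 39/38] / (r - a')^3.
Order-3 pole: residue = g''(a)/2; g''((1/9) - ((1/45)*sqrt(2405))*i) = ((228814875/33830530864)*sqrt(2405))*i, so the residue is ((228814875/67661061728)*sqrt(2405))*i.

The residue is ((228814875/67661061728)*sqrt(2405))*i.


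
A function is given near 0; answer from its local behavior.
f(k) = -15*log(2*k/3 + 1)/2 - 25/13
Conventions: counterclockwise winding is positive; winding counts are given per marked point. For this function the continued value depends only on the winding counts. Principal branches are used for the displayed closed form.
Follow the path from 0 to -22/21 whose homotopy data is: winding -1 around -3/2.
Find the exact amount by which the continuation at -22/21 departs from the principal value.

The rational part is single-valued and drops out of the difference; each branch term changes only by its own monodromy.
(-15/2)*log(1 - k/(-3/2)): each positive loop around -3/2 adds 2*pi*i to the log, so winding -1 contributes (-15/2)*(-1)*2*pi*i = (15)*pi*i.
Summing the contributions at k = -22/21 gives (15)*pi*i.

Continued minus principal equals (15)*pi*i.


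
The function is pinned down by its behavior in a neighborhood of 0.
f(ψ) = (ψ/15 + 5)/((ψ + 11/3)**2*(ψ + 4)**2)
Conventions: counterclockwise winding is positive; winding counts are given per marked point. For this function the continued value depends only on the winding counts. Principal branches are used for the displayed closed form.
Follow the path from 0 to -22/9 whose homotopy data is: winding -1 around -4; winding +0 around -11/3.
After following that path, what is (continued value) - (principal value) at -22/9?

Continued minus principal equals 0.

The function is rational, hence single-valued: continuing it around any pole returns the same value, so the difference is 0.


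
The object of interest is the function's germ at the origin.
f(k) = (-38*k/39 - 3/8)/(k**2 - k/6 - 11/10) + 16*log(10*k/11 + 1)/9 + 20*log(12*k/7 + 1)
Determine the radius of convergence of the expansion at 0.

Denominator factor (k**2 - k/6 - 11/10): discriminant 797/180, real irrational roots 1/12 + (1/60)*sqrt(3985) and 1/12 - (1/60)*sqrt(3985); poles of order 1, moduli 1/12 + (1/60)*sqrt(3985) and -1/12 + (1/60)*sqrt(3985).
Branch term (16/9)*log(1 - k/(-11/10)): its argument vanishes at k = -11/10, a logarithmic branch point, modulus 11/10.
Branch term (20)*log(1 - k/(-7/12)): its argument vanishes at k = -7/12, a logarithmic branch point, modulus 7/12.
The radius of convergence is the smallest modulus among the singular points: 7/12.

The radius of convergence is 7/12.


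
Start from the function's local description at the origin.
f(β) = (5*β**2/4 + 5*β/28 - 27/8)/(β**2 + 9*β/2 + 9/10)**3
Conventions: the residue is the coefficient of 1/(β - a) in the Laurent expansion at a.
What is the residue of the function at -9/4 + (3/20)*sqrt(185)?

The residue is (3050/9573417)*sqrt(185).

The factor β**2 + 9*β/2 + 9/10 splits as (β - a)(β - a') with a = -9/4 + (3/20)*sqrt(185), a' = -9/4 - (3/20)*sqrt(185). At the order-3 pole a set g(β) = (β - a)^3*f(β) = [5*β**2/4 + 5*β/28 - 27/8] / (β - a')^3.
Order-3 pole: residue = g''(a)/2; g''(-9/4 + (3/20)*sqrt(185)) = (6100/9573417)*sqrt(185), so the residue is (3050/9573417)*sqrt(185).


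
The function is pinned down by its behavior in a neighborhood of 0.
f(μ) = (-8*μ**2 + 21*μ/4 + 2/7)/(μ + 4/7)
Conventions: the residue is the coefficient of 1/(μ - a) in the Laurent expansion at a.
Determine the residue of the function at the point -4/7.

At the order-1 pole -4/7 set g(μ) = (μ - (-4/7))*f(μ) = -8*μ**2 + 21*μ/4 + 2/7.
Simple pole: residue = g(a) at a = -4/7, which is -261/49.

The residue is -261/49.


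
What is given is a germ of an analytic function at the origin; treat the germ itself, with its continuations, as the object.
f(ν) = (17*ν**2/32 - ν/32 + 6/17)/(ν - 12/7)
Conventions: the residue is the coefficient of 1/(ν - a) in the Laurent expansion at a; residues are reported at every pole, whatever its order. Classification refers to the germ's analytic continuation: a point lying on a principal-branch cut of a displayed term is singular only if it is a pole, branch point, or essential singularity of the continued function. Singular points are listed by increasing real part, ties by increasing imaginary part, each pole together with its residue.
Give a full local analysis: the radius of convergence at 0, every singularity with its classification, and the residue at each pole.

Radius of convergence at 0: 12/7.
At 12/7: a pole of order 1; residue 12399/6664.

Denominator factor (ν - 12/7): pole of order 1 at 12/7, modulus 12/7.
The radius of convergence is the smallest modulus among the singular points: 12/7.
At the order-1 pole 12/7 set g(ν) = (ν - (12/7))*f(ν) = 17*ν**2/32 - ν/32 + 6/17.
Simple pole: residue = g(a) at a = 12/7, which is 12399/6664.


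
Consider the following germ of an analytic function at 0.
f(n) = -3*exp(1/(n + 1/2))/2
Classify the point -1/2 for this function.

The exponent 1/(n - (-1/2)) has a pole at -1/2, so exp(1/(n - (-1/2))) takes every nonzero value near it: an essential singularity (not a pole of any order).

The point is an essential singularity.


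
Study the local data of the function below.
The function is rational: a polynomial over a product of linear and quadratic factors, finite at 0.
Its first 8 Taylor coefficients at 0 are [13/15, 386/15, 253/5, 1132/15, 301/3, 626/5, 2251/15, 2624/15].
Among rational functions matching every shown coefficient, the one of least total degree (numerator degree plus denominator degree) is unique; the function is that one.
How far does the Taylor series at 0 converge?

The radius of convergence is 1.

No rational of total degree below 3 reproduces all 8 coefficients; solving the [1/2] Pade equations on them gives f(β) = (24*β + 13/15)/(β - 1)**2, whose expansion matches every shown term.
Denominator factor (β - 1)^2: pole of order 2 at 1, modulus 1.
The radius of convergence is the smallest modulus among the singular points: 1.


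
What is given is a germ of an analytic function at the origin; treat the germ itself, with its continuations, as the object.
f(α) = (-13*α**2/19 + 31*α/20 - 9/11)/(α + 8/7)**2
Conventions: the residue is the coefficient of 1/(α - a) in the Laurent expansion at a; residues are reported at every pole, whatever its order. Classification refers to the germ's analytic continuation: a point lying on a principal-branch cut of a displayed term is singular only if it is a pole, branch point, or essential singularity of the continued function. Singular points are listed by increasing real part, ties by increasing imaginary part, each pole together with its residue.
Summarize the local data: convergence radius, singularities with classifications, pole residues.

Denominator factor (α + 8/7)^2: pole of order 2 at -8/7, modulus 8/7.
The radius of convergence is the smallest modulus among the singular points: 8/7.
At the order-2 pole -8/7 set g(α) = (α - (-8/7))^2*f(α) = -13*α**2/19 + 31*α/20 - 9/11.
Order-2 pole: residue = g'(a); g'(-8/7) = 8283/2660, so the residue is 8283/2660.

Radius of convergence at 0: 8/7.
At -8/7: a pole of order 2; residue 8283/2660.


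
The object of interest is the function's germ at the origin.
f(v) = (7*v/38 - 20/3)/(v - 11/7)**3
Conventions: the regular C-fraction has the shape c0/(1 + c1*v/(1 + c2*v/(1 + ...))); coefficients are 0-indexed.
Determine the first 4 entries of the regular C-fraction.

The regular C-fraction coefficients are [6860/3993, -15729/8360, 552883/894520, -827950840/1952229873].

Taylor coefficients (expand at 0): a_0 = 6860/3993, a_1 = 1798349/556358, a_2 = 24992009/6119938, a_3 = 435418949/100978977.
c0 = a_0 = 6860/3993. Peel one level at a time: if S = 1 + c*v/S' with S'(0) = 1, then c is the v-coefficient of S and S' = c*v/(S - 1).
S_1 = c0/f = 1 + (-15729/8360)*v + (81273801/69889600)*v^2 + ...; c1 = -15729/8360.
S_2 = c1*v/(S_1 - 1) = 1 + (552883/894520)*v + (1089409/4155987)*v^2 + ...; c2 = 552883/894520.
S_3 = c2*v/(S_2 - 1) = 1 + (-827950840/1952229873)*v + ...; c3 = -827950840/1952229873.


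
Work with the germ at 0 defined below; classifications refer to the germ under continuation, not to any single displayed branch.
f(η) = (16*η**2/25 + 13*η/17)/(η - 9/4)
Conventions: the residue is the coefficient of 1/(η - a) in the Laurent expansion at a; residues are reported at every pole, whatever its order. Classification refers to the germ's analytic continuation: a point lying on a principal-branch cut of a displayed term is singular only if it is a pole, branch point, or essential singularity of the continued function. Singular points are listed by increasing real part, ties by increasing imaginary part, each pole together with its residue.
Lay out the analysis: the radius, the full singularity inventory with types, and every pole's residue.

Radius of convergence at 0: 9/4.
At 9/4: a pole of order 1; residue 8433/1700.

Denominator factor (η - 9/4): pole of order 1 at 9/4, modulus 9/4.
The radius of convergence is the smallest modulus among the singular points: 9/4.
At the order-1 pole 9/4 set g(η) = (η - (9/4))*f(η) = 16*η**2/25 + 13*η/17.
Simple pole: residue = g(a) at a = 9/4, which is 8433/1700.


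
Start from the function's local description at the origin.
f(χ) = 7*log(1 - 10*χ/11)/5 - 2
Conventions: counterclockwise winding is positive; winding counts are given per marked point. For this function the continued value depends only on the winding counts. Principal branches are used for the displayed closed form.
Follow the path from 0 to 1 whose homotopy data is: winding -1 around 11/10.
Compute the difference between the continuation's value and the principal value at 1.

The rational part is single-valued and drops out of the difference; each branch term changes only by its own monodromy.
(7/5)*log(1 - χ/(11/10)): each positive loop around 11/10 adds 2*pi*i to the log, so winding -1 contributes (7/5)*(-1)*2*pi*i = -(14/5)*pi*i.
Summing the contributions at χ = 1 gives -(14/5)*pi*i.

Continued minus principal equals -(14/5)*pi*i.


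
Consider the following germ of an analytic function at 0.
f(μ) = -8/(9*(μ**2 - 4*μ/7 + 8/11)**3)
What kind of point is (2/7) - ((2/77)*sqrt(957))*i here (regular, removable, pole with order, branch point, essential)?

The denominator factor μ**2 - 4*μ/7 + 8/11 vanishes at (2/7) - ((2/77)*sqrt(957))*i and appears to the power 3; the numerator there equals -8/9, nonzero, and no other factor vanishes.
Hence a pole whose order is the multiplicity, 3.

The point is a pole of order 3.
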